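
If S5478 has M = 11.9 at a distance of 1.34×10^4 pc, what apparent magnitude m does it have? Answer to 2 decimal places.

m = M + 5 log₁₀(d/10 pc) = 11.9 + 5 log₁₀(1.34×10^4/10)
  = 11.9 + 5 × 3.127 = 11.9 + 15.64 = 27.54.

27.54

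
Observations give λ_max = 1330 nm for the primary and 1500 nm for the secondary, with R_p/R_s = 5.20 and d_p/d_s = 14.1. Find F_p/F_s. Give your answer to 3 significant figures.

Wien's law: T_p/T_s = λ_s/λ_p = 1500/1330 = 1.128.
L_p/L_s = (R_p/R_s)²(T_p/T_s)⁴ = (5.20)²(1.128)⁴ = 43.75.
F_p/F_s = (L_p/L_s)/(d_p/d_s)² = 43.75/(14.1)² = 0.2201.

0.220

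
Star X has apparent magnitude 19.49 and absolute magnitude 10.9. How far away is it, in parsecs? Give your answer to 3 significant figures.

m − M = 5 log₁₀(d/10 pc)
19.49 − (10.9) = 8.59 = 5 log₁₀(d/10)
d = 10 × 10^(8.59/5) = 10 × 10^1.718 = 522.4 pc.

522 pc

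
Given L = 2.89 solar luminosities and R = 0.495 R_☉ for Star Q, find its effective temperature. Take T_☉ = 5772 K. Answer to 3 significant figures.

T/T_☉ = (L/L_☉)^(1/4) / (R/R_☉)^(1/2)
T = 5772 × (2.89)^(1/4) / √(0.495) = 5772 × 1.304 / 0.7036 = 1.070×10^4 K.

1.07×10^4 K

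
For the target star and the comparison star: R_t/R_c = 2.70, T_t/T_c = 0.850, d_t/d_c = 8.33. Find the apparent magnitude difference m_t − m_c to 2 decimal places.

3.15

L_t/L_c = (2.70)²(0.850)⁴ = 3.805.
F_t/F_c = (L_t/L_c)/(d_t/d_c)² = 3.805/69.39 = 0.05484.
m_t − m_c = −2.5 log₁₀(0.05484) = 3.15.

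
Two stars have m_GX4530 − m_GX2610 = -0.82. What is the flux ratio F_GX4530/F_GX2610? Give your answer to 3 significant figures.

2.13

F_GX4530/F_GX2610 = 10^(−(m_GX4530 − m_GX2610)/2.5) = 10^(0.82/2.5) = 10^0.328 = 2.128.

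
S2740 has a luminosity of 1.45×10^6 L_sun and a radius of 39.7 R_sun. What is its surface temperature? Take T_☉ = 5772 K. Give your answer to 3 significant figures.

3.18×10^4 K

T/T_☉ = (L/L_☉)^(1/4) / (R/R_☉)^(1/2)
T = 5772 × (1.45×10^6)^(1/4) / √(39.7) = 5772 × 34.70 / 6.301 = 3.179×10^4 K.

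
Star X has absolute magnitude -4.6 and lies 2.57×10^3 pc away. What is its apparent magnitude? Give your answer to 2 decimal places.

7.45

m = M + 5 log₁₀(d/10 pc) = -4.6 + 5 log₁₀(2.57×10^3/10)
  = -4.6 + 5 × 2.410 = -4.6 + 12.05 = 7.45.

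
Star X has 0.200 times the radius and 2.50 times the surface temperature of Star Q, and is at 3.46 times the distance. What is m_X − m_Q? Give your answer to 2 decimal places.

2.21

L_X/L_Q = (0.200)²(2.50)⁴ = 1.563.
F_X/F_Q = (L_X/L_Q)/(d_X/d_Q)² = 1.563/11.97 = 0.1305.
m_X − m_Q = −2.5 log₁₀(0.1305) = 2.21.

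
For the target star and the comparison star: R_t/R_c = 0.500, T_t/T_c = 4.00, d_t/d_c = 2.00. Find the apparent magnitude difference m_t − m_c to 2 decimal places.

L_t/L_c = (0.500)²(4.00)⁴ = 64.00.
F_t/F_c = (L_t/L_c)/(d_t/d_c)² = 64.00/4.000 = 16.00.
m_t − m_c = −2.5 log₁₀(16.00) = -3.01.

-3.01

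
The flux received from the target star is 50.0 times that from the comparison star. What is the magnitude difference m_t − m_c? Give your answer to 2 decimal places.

-4.25

m_t − m_c = −2.5 log₁₀(F_t/F_c) = −2.5 log₁₀(50.0) = −2.5 × (1.699) = -4.247.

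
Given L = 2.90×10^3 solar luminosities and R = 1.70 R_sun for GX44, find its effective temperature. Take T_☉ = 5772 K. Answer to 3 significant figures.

T/T_☉ = (L/L_☉)^(1/4) / (R/R_☉)^(1/2)
T = 5772 × (2.90×10^3)^(1/4) / √(1.70) = 5772 × 7.338 / 1.304 = 3.249×10^4 K.

3.25×10^4 K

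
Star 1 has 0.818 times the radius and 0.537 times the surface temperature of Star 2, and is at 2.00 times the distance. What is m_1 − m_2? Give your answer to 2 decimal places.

L_1/L_2 = (0.818)²(0.537)⁴ = 0.05564.
F_1/F_2 = (L_1/L_2)/(d_1/d_2)² = 0.05564/4.000 = 0.01391.
m_1 − m_2 = −2.5 log₁₀(0.01391) = 4.64.

4.64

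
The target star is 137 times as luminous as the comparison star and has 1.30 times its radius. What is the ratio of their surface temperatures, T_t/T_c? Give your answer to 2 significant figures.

3.0

L ∝ R²T⁴ gives T ∝ (L/R²)^(1/4), so
T_t/T_c = (137 / 1.30²)^(1/4) = (81.07)^(1/4) = 3.001.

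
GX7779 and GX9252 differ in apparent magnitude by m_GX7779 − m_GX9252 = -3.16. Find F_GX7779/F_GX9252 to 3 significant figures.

F_GX7779/F_GX9252 = 10^(−(m_GX7779 − m_GX9252)/2.5) = 10^(3.16/2.5) = 10^1.264 = 18.37.

18.4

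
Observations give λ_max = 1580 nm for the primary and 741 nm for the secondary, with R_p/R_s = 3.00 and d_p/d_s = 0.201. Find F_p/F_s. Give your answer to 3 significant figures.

Wien's law: T_p/T_s = λ_s/λ_p = 741/1580 = 0.4690.
L_p/L_s = (R_p/R_s)²(T_p/T_s)⁴ = (3.00)²(0.4690)⁴ = 0.4354.
F_p/F_s = (L_p/L_s)/(d_p/d_s)² = 0.4354/(0.201)² = 10.78.

10.8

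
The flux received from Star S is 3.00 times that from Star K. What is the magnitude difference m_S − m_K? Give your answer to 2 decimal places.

m_S − m_K = −2.5 log₁₀(F_S/F_K) = −2.5 log₁₀(3.00) = −2.5 × (0.477) = -1.193.

-1.19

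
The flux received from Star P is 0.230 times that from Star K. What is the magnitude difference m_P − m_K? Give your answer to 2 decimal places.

m_P − m_K = −2.5 log₁₀(F_P/F_K) = −2.5 log₁₀(0.230) = −2.5 × (-0.638) = 1.596.

1.60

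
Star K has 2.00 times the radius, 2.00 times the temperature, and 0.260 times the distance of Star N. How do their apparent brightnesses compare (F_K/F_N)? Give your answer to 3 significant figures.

L_K/L_N = (R_K/R_N)²(T_K/T_N)⁴ = (2.00)² × (2.00)⁴ = 64.00.
F_K/F_N = (L_K/L_N)/(d_K/d_N)² = 64.00 / (0.260)² = 946.7.

947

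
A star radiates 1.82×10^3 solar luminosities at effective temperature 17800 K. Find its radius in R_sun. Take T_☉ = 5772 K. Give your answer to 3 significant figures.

4.49 R_sun

R/R_☉ = √(L/L_☉) / (T/T_☉)² = √(1.82×10^3) / (3.084)²
       = 42.66 / 9.510 = 4.486.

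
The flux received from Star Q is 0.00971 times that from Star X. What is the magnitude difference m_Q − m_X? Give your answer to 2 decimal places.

5.03

m_Q − m_X = −2.5 log₁₀(F_Q/F_X) = −2.5 log₁₀(0.00971) = −2.5 × (-2.013) = 5.032.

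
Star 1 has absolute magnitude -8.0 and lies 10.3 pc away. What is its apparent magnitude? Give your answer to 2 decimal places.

m = M + 5 log₁₀(d/10 pc) = -8.0 + 5 log₁₀(10.3/10)
  = -8.0 + 5 × 0.013 = -8.0 + 0.06 = -7.94.

-7.94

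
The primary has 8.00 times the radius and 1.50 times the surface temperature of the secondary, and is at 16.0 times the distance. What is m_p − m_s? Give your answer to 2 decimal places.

L_p/L_s = (8.00)²(1.50)⁴ = 324.0.
F_p/F_s = (L_p/L_s)/(d_p/d_s)² = 324.0/256.0 = 1.266.
m_p − m_s = −2.5 log₁₀(1.266) = -0.26.

-0.26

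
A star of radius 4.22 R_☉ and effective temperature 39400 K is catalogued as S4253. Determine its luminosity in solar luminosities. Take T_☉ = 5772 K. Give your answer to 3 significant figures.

3.87×10^4 solar luminosities

L/L_☉ = (R/R_☉)² (T/T_☉)⁴ = (4.22)² × (39400/5772)⁴
       = 17.81 × (6.826)⁴ = 17.81 × 2171 = 3.866×10^4.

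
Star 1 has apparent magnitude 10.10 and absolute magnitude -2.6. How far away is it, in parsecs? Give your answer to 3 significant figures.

m − M = 5 log₁₀(d/10 pc)
10.10 − (-2.6) = 12.70 = 5 log₁₀(d/10)
d = 10 × 10^(12.70/5) = 10 × 10^2.540 = 3467 pc.

3.47×10^3 pc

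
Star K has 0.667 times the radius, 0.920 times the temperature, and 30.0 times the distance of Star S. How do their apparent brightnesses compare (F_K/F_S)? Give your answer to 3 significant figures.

3.54×10^-4

L_K/L_S = (R_K/R_S)²(T_K/T_S)⁴ = (0.667)² × (0.920)⁴ = 0.3187.
F_K/F_S = (L_K/L_S)/(d_K/d_S)² = 0.3187 / (30.0)² = 3.541×10^-4.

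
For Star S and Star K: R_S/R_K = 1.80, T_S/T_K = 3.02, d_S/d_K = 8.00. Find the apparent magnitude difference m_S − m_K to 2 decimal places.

-1.56

L_S/L_K = (1.80)²(3.02)⁴ = 269.5.
F_S/F_K = (L_S/L_K)/(d_S/d_K)² = 269.5/64.00 = 4.211.
m_S − m_K = −2.5 log₁₀(4.211) = -1.56.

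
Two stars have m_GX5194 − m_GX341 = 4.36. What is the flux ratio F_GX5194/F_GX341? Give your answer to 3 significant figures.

0.0180

F_GX5194/F_GX341 = 10^(−(m_GX5194 − m_GX341)/2.5) = 10^(-4.36/2.5) = 10^-1.744 = 0.01803.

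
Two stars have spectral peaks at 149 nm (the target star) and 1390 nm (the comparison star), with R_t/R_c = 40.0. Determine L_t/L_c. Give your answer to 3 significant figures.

1.21×10^7

Wien's law gives T ∝ 1/λ_max, so T_t/T_c = λ_c/λ_t = 1390/149 = 9.329.
Then L ∝ R²T⁴ gives L_t/L_c = (40.0)² × (9.329)⁴ = 1600 × 7574 = 1.212×10^7.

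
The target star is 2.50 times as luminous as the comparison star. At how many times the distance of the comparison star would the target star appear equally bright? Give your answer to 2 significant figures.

Equal flux requires L_t/d_t² = L_c/d_c², so d_t/d_c = √(L_t/L_c)
= √(2.50) = 1.581.

1.6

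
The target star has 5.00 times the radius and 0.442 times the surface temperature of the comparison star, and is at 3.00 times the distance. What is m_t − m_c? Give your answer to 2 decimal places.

2.44

L_t/L_c = (5.00)²(0.442)⁴ = 0.9542.
F_t/F_c = (L_t/L_c)/(d_t/d_c)² = 0.9542/9.000 = 0.1060.
m_t − m_c = −2.5 log₁₀(0.1060) = 2.44.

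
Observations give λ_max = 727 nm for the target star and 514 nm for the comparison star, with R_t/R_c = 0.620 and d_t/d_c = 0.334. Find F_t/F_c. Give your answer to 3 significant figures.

Wien's law: T_t/T_c = λ_c/λ_t = 514/727 = 0.7070.
L_t/L_c = (R_t/R_c)²(T_t/T_c)⁴ = (0.620)²(0.7070)⁴ = 0.09605.
F_t/F_c = (L_t/L_c)/(d_t/d_c)² = 0.09605/(0.334)² = 0.8610.

0.861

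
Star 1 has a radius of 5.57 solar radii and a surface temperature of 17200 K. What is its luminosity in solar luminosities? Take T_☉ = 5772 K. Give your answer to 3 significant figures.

L/L_☉ = (R/R_☉)² (T/T_☉)⁴ = (5.57)² × (17200/5772)⁴
       = 31.02 × (2.980)⁴ = 31.02 × 78.85 = 2446.

2.45×10^3 solar luminosities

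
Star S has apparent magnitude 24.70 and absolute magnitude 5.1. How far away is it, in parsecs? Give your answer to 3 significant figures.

8.32×10^4 pc

m − M = 5 log₁₀(d/10 pc)
24.70 − (5.1) = 19.60 = 5 log₁₀(d/10)
d = 10 × 10^(19.60/5) = 10 × 10^3.920 = 8.318×10^4 pc.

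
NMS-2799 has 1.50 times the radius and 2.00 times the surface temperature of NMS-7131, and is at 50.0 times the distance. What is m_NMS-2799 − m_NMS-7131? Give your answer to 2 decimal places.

4.60

L_NMS-2799/L_NMS-7131 = (1.50)²(2.00)⁴ = 36.00.
F_NMS-2799/F_NMS-7131 = (L_NMS-2799/L_NMS-7131)/(d_NMS-2799/d_NMS-7131)² = 36.00/2500 = 0.01440.
m_NMS-2799 − m_NMS-7131 = −2.5 log₁₀(0.01440) = 4.60.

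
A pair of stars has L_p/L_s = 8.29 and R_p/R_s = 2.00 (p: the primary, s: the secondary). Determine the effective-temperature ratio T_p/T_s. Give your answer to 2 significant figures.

L ∝ R²T⁴ gives T ∝ (L/R²)^(1/4), so
T_p/T_s = (8.29 / 2.00²)^(1/4) = (2.072)^(1/4) = 1.200.

1.2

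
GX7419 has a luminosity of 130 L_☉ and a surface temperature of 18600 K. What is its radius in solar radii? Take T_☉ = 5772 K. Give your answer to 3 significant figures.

R/R_☉ = √(L/L_☉) / (T/T_☉)² = √(130) / (3.222)²
       = 11.40 / 10.38 = 1.098.

1.10 solar radii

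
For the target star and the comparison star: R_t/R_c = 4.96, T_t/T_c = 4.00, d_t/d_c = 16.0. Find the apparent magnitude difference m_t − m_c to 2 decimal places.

-3.48

L_t/L_c = (4.96)²(4.00)⁴ = 6298.
F_t/F_c = (L_t/L_c)/(d_t/d_c)² = 6298/256.0 = 24.60.
m_t − m_c = −2.5 log₁₀(24.60) = -3.48.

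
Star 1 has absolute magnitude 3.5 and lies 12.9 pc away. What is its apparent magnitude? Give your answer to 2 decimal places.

m = M + 5 log₁₀(d/10 pc) = 3.5 + 5 log₁₀(12.9/10)
  = 3.5 + 5 × 0.111 = 3.5 + 0.55 = 4.05.

4.05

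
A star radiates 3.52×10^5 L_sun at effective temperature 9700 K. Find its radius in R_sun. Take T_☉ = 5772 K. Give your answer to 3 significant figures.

210 R_sun

R/R_☉ = √(L/L_☉) / (T/T_☉)² = √(3.52×10^5) / (1.681)²
       = 593.3 / 2.824 = 210.1.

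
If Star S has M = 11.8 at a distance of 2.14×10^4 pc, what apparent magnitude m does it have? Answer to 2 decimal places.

m = M + 5 log₁₀(d/10 pc) = 11.8 + 5 log₁₀(2.14×10^4/10)
  = 11.8 + 5 × 3.330 = 11.8 + 16.65 = 28.45.

28.45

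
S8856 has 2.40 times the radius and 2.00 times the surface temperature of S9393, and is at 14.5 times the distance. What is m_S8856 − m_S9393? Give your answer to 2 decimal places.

L_S8856/L_S9393 = (2.40)²(2.00)⁴ = 92.16.
F_S8856/F_S9393 = (L_S8856/L_S9393)/(d_S8856/d_S9393)² = 92.16/210.2 = 0.4383.
m_S8856 − m_S9393 = −2.5 log₁₀(0.4383) = 0.90.

0.90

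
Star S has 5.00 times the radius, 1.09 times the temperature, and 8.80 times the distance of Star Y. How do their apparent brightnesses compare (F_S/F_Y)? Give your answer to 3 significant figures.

0.456

L_S/L_Y = (R_S/R_Y)²(T_S/T_Y)⁴ = (5.00)² × (1.09)⁴ = 35.29.
F_S/F_Y = (L_S/L_Y)/(d_S/d_Y)² = 35.29 / (8.80)² = 0.4557.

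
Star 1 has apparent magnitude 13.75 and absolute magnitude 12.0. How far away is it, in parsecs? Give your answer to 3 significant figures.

m − M = 5 log₁₀(d/10 pc)
13.75 − (12.0) = 1.75 = 5 log₁₀(d/10)
d = 10 × 10^(1.75/5) = 10 × 10^0.350 = 22.39 pc.

22.4 pc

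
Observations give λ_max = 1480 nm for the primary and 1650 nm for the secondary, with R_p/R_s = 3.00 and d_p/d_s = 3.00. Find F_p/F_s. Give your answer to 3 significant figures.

1.54

Wien's law: T_p/T_s = λ_s/λ_p = 1650/1480 = 1.115.
L_p/L_s = (R_p/R_s)²(T_p/T_s)⁴ = (3.00)²(1.115)⁴ = 13.90.
F_p/F_s = (L_p/L_s)/(d_p/d_s)² = 13.90/(3.00)² = 1.545.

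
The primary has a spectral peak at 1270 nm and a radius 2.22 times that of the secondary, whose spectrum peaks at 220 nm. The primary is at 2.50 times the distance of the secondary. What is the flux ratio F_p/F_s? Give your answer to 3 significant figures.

Wien's law: T_p/T_s = λ_s/λ_p = 220/1270 = 0.1732.
L_p/L_s = (R_p/R_s)²(T_p/T_s)⁴ = (2.22)²(0.1732)⁴ = 0.004438.
F_p/F_s = (L_p/L_s)/(d_p/d_s)² = 0.004438/(2.50)² = 7.101×10^-4.

7.10×10^-4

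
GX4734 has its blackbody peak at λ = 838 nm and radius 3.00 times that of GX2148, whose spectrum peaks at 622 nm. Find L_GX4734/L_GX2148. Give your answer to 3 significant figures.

Wien's law gives T ∝ 1/λ_max, so T_GX4734/T_GX2148 = λ_GX2148/λ_GX4734 = 622/838 = 0.7422.
Then L ∝ R²T⁴ gives L_GX4734/L_GX2148 = (3.00)² × (0.7422)⁴ = 9.000 × 0.3035 = 2.732.

2.73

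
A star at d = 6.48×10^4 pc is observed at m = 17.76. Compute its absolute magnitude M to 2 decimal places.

M = m − 5 log₁₀(d/10 pc) = 17.76 − 5 log₁₀(6.48×10^4/10)
  = 17.76 − 5 × 3.812 = 17.76 − 19.06 = -1.30.

-1.30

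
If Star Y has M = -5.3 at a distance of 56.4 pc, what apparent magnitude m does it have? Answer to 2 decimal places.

m = M + 5 log₁₀(d/10 pc) = -5.3 + 5 log₁₀(56.4/10)
  = -5.3 + 5 × 0.751 = -5.3 + 3.76 = -1.54.

-1.54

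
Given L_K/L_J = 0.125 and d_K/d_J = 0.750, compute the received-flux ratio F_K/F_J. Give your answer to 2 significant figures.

F = L/(4πd²), so F_K/F_J = (L_K/L_J) / (d_K/d_J)²
= 0.125 / (0.750)² = 0.125 / 0.5625 = 0.2222.

0.22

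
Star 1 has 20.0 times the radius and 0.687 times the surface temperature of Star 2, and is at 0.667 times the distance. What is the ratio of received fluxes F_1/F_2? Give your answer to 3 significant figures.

200

L_1/L_2 = (R_1/R_2)²(T_1/T_2)⁴ = (20.0)² × (0.687)⁴ = 89.10.
F_1/F_2 = (L_1/L_2)/(d_1/d_2)² = 89.10 / (0.667)² = 200.3.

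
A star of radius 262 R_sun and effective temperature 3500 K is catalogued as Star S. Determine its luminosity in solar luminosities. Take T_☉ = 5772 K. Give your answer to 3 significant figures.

9.28×10^3 solar luminosities

L/L_☉ = (R/R_☉)² (T/T_☉)⁴ = (262)² × (3500/5772)⁴
       = 6.864×10^4 × (0.6064)⁴ = 6.864×10^4 × 0.1352 = 9280.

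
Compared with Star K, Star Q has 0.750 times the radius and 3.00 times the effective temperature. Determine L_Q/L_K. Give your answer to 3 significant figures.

45.6

From the Stefan–Boltzmann law, L ∝ R²T⁴, so
L_Q/L_K = (R_Q/R_K)² (T_Q/T_K)⁴ = (0.750)² × (3.00)⁴ = 0.5625 × 81.00 = 45.56.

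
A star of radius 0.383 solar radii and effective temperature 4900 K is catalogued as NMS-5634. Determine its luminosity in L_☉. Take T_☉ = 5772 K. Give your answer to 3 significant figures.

L/L_☉ = (R/R_☉)² (T/T_☉)⁴ = (0.383)² × (4900/5772)⁴
       = 0.1467 × (0.8489)⁴ = 0.1467 × 0.5194 = 0.07619.

0.0762 L_☉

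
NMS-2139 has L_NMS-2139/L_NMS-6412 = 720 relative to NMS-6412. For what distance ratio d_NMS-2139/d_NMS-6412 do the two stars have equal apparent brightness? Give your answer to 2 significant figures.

27

Equal flux requires L_NMS-2139/d_NMS-2139² = L_NMS-6412/d_NMS-6412², so d_NMS-2139/d_NMS-6412 = √(L_NMS-2139/L_NMS-6412)
= √(720) = 26.83.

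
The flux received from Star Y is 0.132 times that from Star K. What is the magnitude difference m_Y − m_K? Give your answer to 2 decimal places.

m_Y − m_K = −2.5 log₁₀(F_Y/F_K) = −2.5 log₁₀(0.132) = −2.5 × (-0.879) = 2.199.

2.20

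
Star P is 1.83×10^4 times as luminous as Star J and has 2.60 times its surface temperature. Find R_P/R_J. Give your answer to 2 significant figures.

L ∝ R²T⁴ gives R ∝ √L / T², so
R_P/R_J = √(1.83×10^4) / (2.60)² = 135.3 / 6.760 = 20.01.

20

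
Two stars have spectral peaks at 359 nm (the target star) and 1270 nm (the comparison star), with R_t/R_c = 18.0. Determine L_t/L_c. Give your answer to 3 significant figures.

Wien's law gives T ∝ 1/λ_max, so T_t/T_c = λ_c/λ_t = 1270/359 = 3.538.
Then L ∝ R²T⁴ gives L_t/L_c = (18.0)² × (3.538)⁴ = 324.0 × 156.6 = 5.074×10^4.

5.07×10^4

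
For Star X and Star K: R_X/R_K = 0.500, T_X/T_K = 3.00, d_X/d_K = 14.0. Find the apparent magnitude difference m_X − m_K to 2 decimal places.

L_X/L_K = (0.500)²(3.00)⁴ = 20.25.
F_X/F_K = (L_X/L_K)/(d_X/d_K)² = 20.25/196.0 = 0.1033.
m_X − m_K = −2.5 log₁₀(0.1033) = 2.46.

2.46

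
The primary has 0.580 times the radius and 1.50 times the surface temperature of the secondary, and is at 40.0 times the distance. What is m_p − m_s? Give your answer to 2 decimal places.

L_p/L_s = (0.580)²(1.50)⁴ = 1.703.
F_p/F_s = (L_p/L_s)/(d_p/d_s)² = 1.703/1600 = 0.001064.
m_p − m_s = −2.5 log₁₀(0.001064) = 7.43.

7.43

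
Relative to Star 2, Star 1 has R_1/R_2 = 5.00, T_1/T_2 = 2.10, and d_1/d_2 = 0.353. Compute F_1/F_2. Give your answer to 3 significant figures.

3.90×10^3

L_1/L_2 = (R_1/R_2)²(T_1/T_2)⁴ = (5.00)² × (2.10)⁴ = 486.2.
F_1/F_2 = (L_1/L_2)/(d_1/d_2)² = 486.2 / (0.353)² = 3902.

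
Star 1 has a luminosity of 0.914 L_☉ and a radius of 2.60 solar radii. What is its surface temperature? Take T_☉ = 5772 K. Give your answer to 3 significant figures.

3.50×10^3 K

T/T_☉ = (L/L_☉)^(1/4) / (R/R_☉)^(1/2)
T = 5772 × (0.914)^(1/4) / √(2.60) = 5772 × 0.9778 / 1.612 = 3500 K.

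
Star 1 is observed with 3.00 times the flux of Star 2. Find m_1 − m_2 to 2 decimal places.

m_1 − m_2 = −2.5 log₁₀(F_1/F_2) = −2.5 log₁₀(3.00) = −2.5 × (0.477) = -1.193.

-1.19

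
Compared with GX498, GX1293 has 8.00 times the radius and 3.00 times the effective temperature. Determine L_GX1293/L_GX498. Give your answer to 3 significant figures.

From the Stefan–Boltzmann law, L ∝ R²T⁴, so
L_GX1293/L_GX498 = (R_GX1293/R_GX498)² (T_GX1293/T_GX498)⁴ = (8.00)² × (3.00)⁴ = 64.00 × 81.00 = 5184.

5.18×10^3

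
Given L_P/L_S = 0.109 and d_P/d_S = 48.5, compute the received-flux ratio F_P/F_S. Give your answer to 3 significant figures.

F = L/(4πd²), so F_P/F_S = (L_P/L_S) / (d_P/d_S)²
= 0.109 / (48.5)² = 0.109 / 2352 = 4.634×10^-5.

4.63×10^-5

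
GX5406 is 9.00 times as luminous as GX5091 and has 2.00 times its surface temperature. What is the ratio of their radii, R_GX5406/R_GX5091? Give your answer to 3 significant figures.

0.750

L ∝ R²T⁴ gives R ∝ √L / T², so
R_GX5406/R_GX5091 = √(9.00) / (2.00)² = 3.000 / 4.000 = 0.7500.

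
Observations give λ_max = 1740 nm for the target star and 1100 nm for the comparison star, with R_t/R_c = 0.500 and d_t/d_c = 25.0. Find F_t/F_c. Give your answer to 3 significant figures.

6.39×10^-5

Wien's law: T_t/T_c = λ_c/λ_t = 1100/1740 = 0.6322.
L_t/L_c = (R_t/R_c)²(T_t/T_c)⁴ = (0.500)²(0.6322)⁴ = 0.03993.
F_t/F_c = (L_t/L_c)/(d_t/d_c)² = 0.03993/(25.0)² = 6.389×10^-5.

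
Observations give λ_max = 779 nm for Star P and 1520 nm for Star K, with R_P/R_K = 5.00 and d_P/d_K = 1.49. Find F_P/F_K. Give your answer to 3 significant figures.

Wien's law: T_P/T_K = λ_K/λ_P = 1520/779 = 1.951.
L_P/L_K = (R_P/R_K)²(T_P/T_K)⁴ = (5.00)²(1.951)⁴ = 362.4.
F_P/F_K = (L_P/L_K)/(d_P/d_K)² = 362.4/(1.49)² = 163.2.

163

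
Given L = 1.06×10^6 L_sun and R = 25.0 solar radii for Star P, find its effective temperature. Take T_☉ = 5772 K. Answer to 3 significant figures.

T/T_☉ = (L/L_☉)^(1/4) / (R/R_☉)^(1/2)
T = 5772 × (1.06×10^6)^(1/4) / √(25.0) = 5772 × 32.09 / 5.000 = 3.704×10^4 K.

3.70×10^4 K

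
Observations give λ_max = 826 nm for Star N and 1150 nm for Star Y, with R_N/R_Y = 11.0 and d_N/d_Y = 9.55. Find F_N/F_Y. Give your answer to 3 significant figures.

Wien's law: T_N/T_Y = λ_Y/λ_N = 1150/826 = 1.392.
L_N/L_Y = (R_N/R_Y)²(T_N/T_Y)⁴ = (11.0)²(1.392)⁴ = 454.6.
F_N/F_Y = (L_N/L_Y)/(d_N/d_Y)² = 454.6/(9.55)² = 4.985.

4.98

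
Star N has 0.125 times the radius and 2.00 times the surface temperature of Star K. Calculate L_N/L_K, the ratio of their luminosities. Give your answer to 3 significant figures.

From the Stefan–Boltzmann law, L ∝ R²T⁴, so
L_N/L_K = (R_N/R_K)² (T_N/T_K)⁴ = (0.125)² × (2.00)⁴ = 0.01562 × 16.00 = 0.2500.

0.250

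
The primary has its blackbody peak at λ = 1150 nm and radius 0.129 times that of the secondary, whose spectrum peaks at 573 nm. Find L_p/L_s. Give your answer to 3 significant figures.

0.00103

Wien's law gives T ∝ 1/λ_max, so T_p/T_s = λ_s/λ_p = 573/1150 = 0.4983.
Then L ∝ R²T⁴ gives L_p/L_s = (0.129)² × (0.4983)⁴ = 0.01664 × 0.06163 = 0.001026.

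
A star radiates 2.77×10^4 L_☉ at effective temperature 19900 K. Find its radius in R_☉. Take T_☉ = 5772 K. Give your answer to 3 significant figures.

R/R_☉ = √(L/L_☉) / (T/T_☉)² = √(2.77×10^4) / (3.448)²
       = 166.4 / 11.89 = 14.00.

14.0 R_☉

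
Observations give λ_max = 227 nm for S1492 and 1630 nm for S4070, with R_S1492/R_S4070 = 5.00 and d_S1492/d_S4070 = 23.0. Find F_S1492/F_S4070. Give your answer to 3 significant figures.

Wien's law: T_S1492/T_S4070 = λ_S4070/λ_S1492 = 1630/227 = 7.181.
L_S1492/L_S4070 = (R_S1492/R_S4070)²(T_S1492/T_S4070)⁴ = (5.00)²(7.181)⁴ = 6.646×10^4.
F_S1492/F_S4070 = (L_S1492/L_S4070)/(d_S1492/d_S4070)² = 6.646×10^4/(23.0)² = 125.6.

126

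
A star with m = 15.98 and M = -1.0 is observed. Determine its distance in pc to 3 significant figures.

m − M = 5 log₁₀(d/10 pc)
15.98 − (-1.0) = 16.98 = 5 log₁₀(d/10)
d = 10 × 10^(16.98/5) = 10 × 10^3.396 = 2.489×10^4 pc.

2.49×10^4 pc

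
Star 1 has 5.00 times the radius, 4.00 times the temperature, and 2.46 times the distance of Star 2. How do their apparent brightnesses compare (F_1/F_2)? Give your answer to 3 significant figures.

1.06×10^3

L_1/L_2 = (R_1/R_2)²(T_1/T_2)⁴ = (5.00)² × (4.00)⁴ = 6400.
F_1/F_2 = (L_1/L_2)/(d_1/d_2)² = 6400 / (2.46)² = 1058.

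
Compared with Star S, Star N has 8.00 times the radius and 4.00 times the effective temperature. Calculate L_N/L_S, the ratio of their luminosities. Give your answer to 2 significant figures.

1.6×10^4

From the Stefan–Boltzmann law, L ∝ R²T⁴, so
L_N/L_S = (R_N/R_S)² (T_N/T_S)⁴ = (8.00)² × (4.00)⁴ = 64.00 × 256.0 = 1.638×10^4.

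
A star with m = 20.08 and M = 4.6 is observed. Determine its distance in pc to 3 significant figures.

1.25×10^4 pc

m − M = 5 log₁₀(d/10 pc)
20.08 − (4.6) = 15.48 = 5 log₁₀(d/10)
d = 10 × 10^(15.48/5) = 10 × 10^3.096 = 1.247×10^4 pc.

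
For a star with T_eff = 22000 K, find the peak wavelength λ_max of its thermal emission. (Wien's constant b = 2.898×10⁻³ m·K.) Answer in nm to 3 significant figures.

132 nm

λ_max = b/T = 2.898×10⁻³ / 22000 = 1.32×10^-7 m = 131.7 nm.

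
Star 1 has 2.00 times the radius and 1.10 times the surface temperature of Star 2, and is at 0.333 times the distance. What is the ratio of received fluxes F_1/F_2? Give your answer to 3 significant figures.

52.8

L_1/L_2 = (R_1/R_2)²(T_1/T_2)⁴ = (2.00)² × (1.10)⁴ = 5.856.
F_1/F_2 = (L_1/L_2)/(d_1/d_2)² = 5.856 / (0.333)² = 52.81.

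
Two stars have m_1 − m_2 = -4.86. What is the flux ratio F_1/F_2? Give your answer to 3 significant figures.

87.9

F_1/F_2 = 10^(−(m_1 − m_2)/2.5) = 10^(4.86/2.5) = 10^1.944 = 87.90.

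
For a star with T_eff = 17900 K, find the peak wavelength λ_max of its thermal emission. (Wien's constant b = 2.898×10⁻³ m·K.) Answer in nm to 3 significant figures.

162 nm

λ_max = b/T = 2.898×10⁻³ / 17900 = 1.62×10^-7 m = 161.9 nm.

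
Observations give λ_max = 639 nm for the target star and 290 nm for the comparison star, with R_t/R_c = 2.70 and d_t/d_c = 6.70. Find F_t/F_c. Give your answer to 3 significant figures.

0.00689

Wien's law: T_t/T_c = λ_c/λ_t = 290/639 = 0.4538.
L_t/L_c = (R_t/R_c)²(T_t/T_c)⁴ = (2.70)²(0.4538)⁴ = 0.3093.
F_t/F_c = (L_t/L_c)/(d_t/d_c)² = 0.3093/(6.70)² = 0.006889.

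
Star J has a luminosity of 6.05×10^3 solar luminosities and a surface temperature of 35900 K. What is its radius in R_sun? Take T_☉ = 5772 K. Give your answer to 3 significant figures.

2.01 R_sun

R/R_☉ = √(L/L_☉) / (T/T_☉)² = √(6.05×10^3) / (6.220)²
       = 77.78 / 38.68 = 2.011.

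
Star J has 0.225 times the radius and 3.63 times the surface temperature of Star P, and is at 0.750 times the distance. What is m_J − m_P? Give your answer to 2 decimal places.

-2.98

L_J/L_P = (0.225)²(3.63)⁴ = 8.790.
F_J/F_P = (L_J/L_P)/(d_J/d_P)² = 8.790/0.5625 = 15.63.
m_J − m_P = −2.5 log₁₀(15.63) = -2.98.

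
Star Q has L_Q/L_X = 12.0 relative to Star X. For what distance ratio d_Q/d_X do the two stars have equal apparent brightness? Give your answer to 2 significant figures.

Equal flux requires L_Q/d_Q² = L_X/d_X², so d_Q/d_X = √(L_Q/L_X)
= √(12.0) = 3.464.

3.5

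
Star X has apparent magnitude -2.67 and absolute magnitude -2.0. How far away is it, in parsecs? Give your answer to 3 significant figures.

7.35 pc

m − M = 5 log₁₀(d/10 pc)
-2.67 − (-2.0) = -0.67 = 5 log₁₀(d/10)
d = 10 × 10^(-0.67/5) = 10 × 10^-0.134 = 7.345 pc.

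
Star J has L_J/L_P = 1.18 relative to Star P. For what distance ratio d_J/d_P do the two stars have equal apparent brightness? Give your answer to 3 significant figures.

Equal flux requires L_J/d_J² = L_P/d_P², so d_J/d_P = √(L_J/L_P)
= √(1.18) = 1.086.

1.09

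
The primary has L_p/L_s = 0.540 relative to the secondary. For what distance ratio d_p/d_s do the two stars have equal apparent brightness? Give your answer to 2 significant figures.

0.73

Equal flux requires L_p/d_p² = L_s/d_s², so d_p/d_s = √(L_p/L_s)
= √(0.540) = 0.7348.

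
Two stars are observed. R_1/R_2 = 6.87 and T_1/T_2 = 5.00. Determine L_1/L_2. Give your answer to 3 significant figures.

From the Stefan–Boltzmann law, L ∝ R²T⁴, so
L_1/L_2 = (R_1/R_2)² (T_1/T_2)⁴ = (6.87)² × (5.00)⁴ = 47.20 × 625.0 = 2.950×10^4.

2.95×10^4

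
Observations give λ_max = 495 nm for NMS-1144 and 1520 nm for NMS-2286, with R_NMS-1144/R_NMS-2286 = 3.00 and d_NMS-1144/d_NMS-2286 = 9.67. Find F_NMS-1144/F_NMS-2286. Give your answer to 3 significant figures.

Wien's law: T_NMS-1144/T_NMS-2286 = λ_NMS-2286/λ_NMS-1144 = 1520/495 = 3.071.
L_NMS-1144/L_NMS-2286 = (R_NMS-1144/R_NMS-2286)²(T_NMS-1144/T_NMS-2286)⁴ = (3.00)²(3.071)⁴ = 800.2.
F_NMS-1144/F_NMS-2286 = (L_NMS-1144/L_NMS-2286)/(d_NMS-1144/d_NMS-2286)² = 800.2/(9.67)² = 8.557.

8.56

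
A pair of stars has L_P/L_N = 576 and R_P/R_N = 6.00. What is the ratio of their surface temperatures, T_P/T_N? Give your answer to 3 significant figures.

2.00

L ∝ R²T⁴ gives T ∝ (L/R²)^(1/4), so
T_P/T_N = (576 / 6.00²)^(1/4) = (16.00)^(1/4) = 2.000.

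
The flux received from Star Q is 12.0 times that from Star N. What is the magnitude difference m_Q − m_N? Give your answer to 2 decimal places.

m_Q − m_N = −2.5 log₁₀(F_Q/F_N) = −2.5 log₁₀(12.0) = −2.5 × (1.079) = -2.698.

-2.70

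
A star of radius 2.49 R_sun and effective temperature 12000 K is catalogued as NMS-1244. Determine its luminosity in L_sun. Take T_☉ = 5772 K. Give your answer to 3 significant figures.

L/L_☉ = (R/R_☉)² (T/T_☉)⁴ = (2.49)² × (12000/5772)⁴
       = 6.200 × (2.079)⁴ = 6.200 × 18.68 = 115.8.

116 L_sun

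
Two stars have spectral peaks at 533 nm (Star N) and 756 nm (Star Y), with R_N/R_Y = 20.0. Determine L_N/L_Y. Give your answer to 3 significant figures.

Wien's law gives T ∝ 1/λ_max, so T_N/T_Y = λ_Y/λ_N = 756/533 = 1.418.
Then L ∝ R²T⁴ gives L_N/L_Y = (20.0)² × (1.418)⁴ = 400.0 × 4.047 = 1619.

1.62×10^3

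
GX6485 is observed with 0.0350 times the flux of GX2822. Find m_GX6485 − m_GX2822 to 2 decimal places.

3.64

m_GX6485 − m_GX2822 = −2.5 log₁₀(F_GX6485/F_GX2822) = −2.5 log₁₀(0.0350) = −2.5 × (-1.456) = 3.640.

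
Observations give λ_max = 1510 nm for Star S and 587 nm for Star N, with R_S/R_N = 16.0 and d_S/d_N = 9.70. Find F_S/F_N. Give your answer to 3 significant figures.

0.0621

Wien's law: T_S/T_N = λ_N/λ_S = 587/1510 = 0.3887.
L_S/L_N = (R_S/R_N)²(T_S/T_N)⁴ = (16.0)²(0.3887)⁴ = 5.846.
F_S/F_N = (L_S/L_N)/(d_S/d_N)² = 5.846/(9.70)² = 0.06214.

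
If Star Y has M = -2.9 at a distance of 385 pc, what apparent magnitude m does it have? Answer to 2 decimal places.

m = M + 5 log₁₀(d/10 pc) = -2.9 + 5 log₁₀(385/10)
  = -2.9 + 5 × 1.585 = -2.9 + 7.93 = 5.03.

5.03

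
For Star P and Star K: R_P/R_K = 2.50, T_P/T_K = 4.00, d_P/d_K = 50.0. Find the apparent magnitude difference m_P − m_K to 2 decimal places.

L_P/L_K = (2.50)²(4.00)⁴ = 1600.
F_P/F_K = (L_P/L_K)/(d_P/d_K)² = 1600/2500 = 0.6400.
m_P − m_K = −2.5 log₁₀(0.6400) = 0.48.

0.48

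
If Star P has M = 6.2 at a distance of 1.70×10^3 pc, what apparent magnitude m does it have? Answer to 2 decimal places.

17.35

m = M + 5 log₁₀(d/10 pc) = 6.2 + 5 log₁₀(1.70×10^3/10)
  = 6.2 + 5 × 2.230 = 6.2 + 11.15 = 17.35.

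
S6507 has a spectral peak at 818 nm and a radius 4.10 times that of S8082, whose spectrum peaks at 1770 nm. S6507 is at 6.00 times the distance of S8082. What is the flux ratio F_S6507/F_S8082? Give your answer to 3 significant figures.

10.2

Wien's law: T_S6507/T_S8082 = λ_S8082/λ_S6507 = 1770/818 = 2.164.
L_S6507/L_S8082 = (R_S6507/R_S8082)²(T_S6507/T_S8082)⁴ = (4.10)²(2.164)⁴ = 368.5.
F_S6507/F_S8082 = (L_S6507/L_S8082)/(d_S6507/d_S8082)² = 368.5/(6.00)² = 10.24.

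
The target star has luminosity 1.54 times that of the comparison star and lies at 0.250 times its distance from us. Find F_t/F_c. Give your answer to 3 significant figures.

F = L/(4πd²), so F_t/F_c = (L_t/L_c) / (d_t/d_c)²
= 1.54 / (0.250)² = 1.54 / 0.06250 = 24.64.

24.6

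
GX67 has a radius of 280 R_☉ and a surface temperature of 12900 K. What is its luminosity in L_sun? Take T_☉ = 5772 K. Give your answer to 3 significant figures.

1.96×10^6 L_sun

L/L_☉ = (R/R_☉)² (T/T_☉)⁴ = (280)² × (12900/5772)⁴
       = 7.840×10^4 × (2.235)⁴ = 7.840×10^4 × 24.95 = 1.956×10^6.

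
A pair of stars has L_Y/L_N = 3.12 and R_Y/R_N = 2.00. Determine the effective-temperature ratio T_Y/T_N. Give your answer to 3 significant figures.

0.940

L ∝ R²T⁴ gives T ∝ (L/R²)^(1/4), so
T_Y/T_N = (3.12 / 2.00²)^(1/4) = (0.7800)^(1/4) = 0.9398.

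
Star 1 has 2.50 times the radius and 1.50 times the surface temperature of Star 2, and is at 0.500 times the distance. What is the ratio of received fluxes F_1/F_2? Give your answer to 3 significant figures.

127

L_1/L_2 = (R_1/R_2)²(T_1/T_2)⁴ = (2.50)² × (1.50)⁴ = 31.64.
F_1/F_2 = (L_1/L_2)/(d_1/d_2)² = 31.64 / (0.500)² = 126.6.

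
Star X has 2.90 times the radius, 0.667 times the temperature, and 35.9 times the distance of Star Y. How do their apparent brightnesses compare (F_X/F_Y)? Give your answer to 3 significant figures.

0.00129

L_X/L_Y = (R_X/R_Y)²(T_X/T_Y)⁴ = (2.90)² × (0.667)⁴ = 1.665.
F_X/F_Y = (L_X/L_Y)/(d_X/d_Y)² = 1.665 / (35.9)² = 0.001292.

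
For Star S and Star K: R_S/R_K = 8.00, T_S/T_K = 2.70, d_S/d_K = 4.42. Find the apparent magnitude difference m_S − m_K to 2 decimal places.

L_S/L_K = (8.00)²(2.70)⁴ = 3401.
F_S/F_K = (L_S/L_K)/(d_S/d_K)² = 3401/19.54 = 174.1.
m_S − m_K = −2.5 log₁₀(174.1) = -5.60.

-5.60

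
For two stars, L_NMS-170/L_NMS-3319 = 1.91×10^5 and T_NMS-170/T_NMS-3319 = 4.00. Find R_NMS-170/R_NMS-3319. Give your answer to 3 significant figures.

27.3

L ∝ R²T⁴ gives R ∝ √L / T², so
R_NMS-170/R_NMS-3319 = √(1.91×10^5) / (4.00)² = 437.0 / 16.00 = 27.31.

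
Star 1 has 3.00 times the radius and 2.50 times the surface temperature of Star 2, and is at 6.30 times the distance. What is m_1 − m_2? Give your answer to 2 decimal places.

L_1/L_2 = (3.00)²(2.50)⁴ = 351.6.
F_1/F_2 = (L_1/L_2)/(d_1/d_2)² = 351.6/39.69 = 8.858.
m_1 − m_2 = −2.5 log₁₀(8.858) = -2.37.

-2.37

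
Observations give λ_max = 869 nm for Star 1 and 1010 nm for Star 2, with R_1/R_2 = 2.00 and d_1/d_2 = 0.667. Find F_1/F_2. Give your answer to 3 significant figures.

16.4

Wien's law: T_1/T_2 = λ_2/λ_1 = 1010/869 = 1.162.
L_1/L_2 = (R_1/R_2)²(T_1/T_2)⁴ = (2.00)²(1.162)⁴ = 7.299.
F_1/F_2 = (L_1/L_2)/(d_1/d_2)² = 7.299/(0.667)² = 16.41.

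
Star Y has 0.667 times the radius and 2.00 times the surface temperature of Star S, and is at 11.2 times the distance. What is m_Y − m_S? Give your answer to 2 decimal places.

3.12

L_Y/L_S = (0.667)²(2.00)⁴ = 7.118.
F_Y/F_S = (L_Y/L_S)/(d_Y/d_S)² = 7.118/125.4 = 0.05675.
m_Y − m_S = −2.5 log₁₀(0.05675) = 3.12.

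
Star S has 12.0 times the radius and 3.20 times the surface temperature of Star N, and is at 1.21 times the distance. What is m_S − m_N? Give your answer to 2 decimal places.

L_S/L_N = (12.0)²(3.20)⁴ = 1.510×10^4.
F_S/F_N = (L_S/L_N)/(d_S/d_N)² = 1.510×10^4/1.464 = 1.031×10^4.
m_S − m_N = −2.5 log₁₀(1.031×10^4) = -10.03.

-10.03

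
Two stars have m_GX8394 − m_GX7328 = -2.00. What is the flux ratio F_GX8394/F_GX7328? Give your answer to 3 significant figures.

F_GX8394/F_GX7328 = 10^(−(m_GX8394 − m_GX7328)/2.5) = 10^(2.00/2.5) = 10^0.800 = 6.310.

6.31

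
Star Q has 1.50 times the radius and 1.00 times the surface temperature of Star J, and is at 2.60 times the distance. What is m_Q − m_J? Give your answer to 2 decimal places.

1.19

L_Q/L_J = (1.50)²(1.00)⁴ = 2.250.
F_Q/F_J = (L_Q/L_J)/(d_Q/d_J)² = 2.250/6.760 = 0.3328.
m_Q − m_J = −2.5 log₁₀(0.3328) = 1.19.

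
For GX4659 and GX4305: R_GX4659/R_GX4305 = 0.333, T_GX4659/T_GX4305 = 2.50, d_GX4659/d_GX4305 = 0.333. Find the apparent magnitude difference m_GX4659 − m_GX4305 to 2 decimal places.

L_GX4659/L_GX4305 = (0.333)²(2.50)⁴ = 4.332.
F_GX4659/F_GX4305 = (L_GX4659/L_GX4305)/(d_GX4659/d_GX4305)² = 4.332/0.1109 = 39.06.
m_GX4659 − m_GX4305 = −2.5 log₁₀(39.06) = -3.98.

-3.98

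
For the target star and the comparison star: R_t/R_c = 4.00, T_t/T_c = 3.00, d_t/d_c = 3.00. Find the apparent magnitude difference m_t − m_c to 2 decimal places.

-5.40

L_t/L_c = (4.00)²(3.00)⁴ = 1296.
F_t/F_c = (L_t/L_c)/(d_t/d_c)² = 1296/9.000 = 144.0.
m_t − m_c = −2.5 log₁₀(144.0) = -5.40.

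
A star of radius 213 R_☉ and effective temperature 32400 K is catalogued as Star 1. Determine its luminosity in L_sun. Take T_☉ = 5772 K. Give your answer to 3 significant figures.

4.50×10^7 L_sun

L/L_☉ = (R/R_☉)² (T/T_☉)⁴ = (213)² × (32400/5772)⁴
       = 4.537×10^4 × (5.613)⁴ = 4.537×10^4 × 992.8 = 4.504×10^7.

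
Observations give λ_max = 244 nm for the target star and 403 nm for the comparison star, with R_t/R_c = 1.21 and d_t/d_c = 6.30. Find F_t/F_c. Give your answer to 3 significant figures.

0.275

Wien's law: T_t/T_c = λ_c/λ_t = 403/244 = 1.652.
L_t/L_c = (R_t/R_c)²(T_t/T_c)⁴ = (1.21)²(1.652)⁴ = 10.90.
F_t/F_c = (L_t/L_c)/(d_t/d_c)² = 10.90/(6.30)² = 0.2745.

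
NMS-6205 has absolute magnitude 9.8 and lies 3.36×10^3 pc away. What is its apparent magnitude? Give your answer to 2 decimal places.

m = M + 5 log₁₀(d/10 pc) = 9.8 + 5 log₁₀(3.36×10^3/10)
  = 9.8 + 5 × 2.526 = 9.8 + 12.63 = 22.43.

22.43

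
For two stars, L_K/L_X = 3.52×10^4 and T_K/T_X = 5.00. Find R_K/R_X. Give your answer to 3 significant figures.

L ∝ R²T⁴ gives R ∝ √L / T², so
R_K/R_X = √(3.52×10^4) / (5.00)² = 187.6 / 25.00 = 7.505.

7.50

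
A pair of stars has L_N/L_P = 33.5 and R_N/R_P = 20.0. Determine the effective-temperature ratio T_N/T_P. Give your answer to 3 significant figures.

0.538

L ∝ R²T⁴ gives T ∝ (L/R²)^(1/4), so
T_N/T_P = (33.5 / 20.0²)^(1/4) = (0.08375)^(1/4) = 0.5380.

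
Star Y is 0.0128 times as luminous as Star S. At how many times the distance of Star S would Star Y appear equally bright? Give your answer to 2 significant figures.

Equal flux requires L_Y/d_Y² = L_S/d_S², so d_Y/d_S = √(L_Y/L_S)
= √(0.0128) = 0.1131.

0.11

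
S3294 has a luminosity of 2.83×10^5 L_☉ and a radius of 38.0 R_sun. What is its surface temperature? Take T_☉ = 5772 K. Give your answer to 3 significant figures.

2.16×10^4 K

T/T_☉ = (L/L_☉)^(1/4) / (R/R_☉)^(1/2)
T = 5772 × (2.83×10^5)^(1/4) / √(38.0) = 5772 × 23.06 / 6.164 = 2.160×10^4 K.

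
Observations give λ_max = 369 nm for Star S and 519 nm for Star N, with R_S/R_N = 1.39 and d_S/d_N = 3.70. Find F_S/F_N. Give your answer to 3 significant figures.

0.552

Wien's law: T_S/T_N = λ_N/λ_S = 519/369 = 1.407.
L_S/L_N = (R_S/R_N)²(T_S/T_N)⁴ = (1.39)²(1.407)⁴ = 7.561.
F_S/F_N = (L_S/L_N)/(d_S/d_N)² = 7.561/(3.70)² = 0.5523.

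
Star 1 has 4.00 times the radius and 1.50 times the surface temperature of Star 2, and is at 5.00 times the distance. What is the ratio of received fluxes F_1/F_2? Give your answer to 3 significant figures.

3.24

L_1/L_2 = (R_1/R_2)²(T_1/T_2)⁴ = (4.00)² × (1.50)⁴ = 81.00.
F_1/F_2 = (L_1/L_2)/(d_1/d_2)² = 81.00 / (5.00)² = 3.240.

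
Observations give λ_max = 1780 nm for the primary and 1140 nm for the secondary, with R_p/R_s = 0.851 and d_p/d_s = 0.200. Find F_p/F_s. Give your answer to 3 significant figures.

3.05

Wien's law: T_p/T_s = λ_s/λ_p = 1140/1780 = 0.6404.
L_p/L_s = (R_p/R_s)²(T_p/T_s)⁴ = (0.851)²(0.6404)⁴ = 0.1218.
F_p/F_s = (L_p/L_s)/(d_p/d_s)² = 0.1218/(0.200)² = 3.046.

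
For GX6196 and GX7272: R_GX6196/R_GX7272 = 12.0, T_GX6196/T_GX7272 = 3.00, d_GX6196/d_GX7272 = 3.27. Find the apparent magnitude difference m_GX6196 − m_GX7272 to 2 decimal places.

L_GX6196/L_GX7272 = (12.0)²(3.00)⁴ = 1.166×10^4.
F_GX6196/F_GX7272 = (L_GX6196/L_GX7272)/(d_GX6196/d_GX7272)² = 1.166×10^4/10.69 = 1091.
m_GX6196 − m_GX7272 = −2.5 log₁₀(1091) = -7.59.

-7.59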